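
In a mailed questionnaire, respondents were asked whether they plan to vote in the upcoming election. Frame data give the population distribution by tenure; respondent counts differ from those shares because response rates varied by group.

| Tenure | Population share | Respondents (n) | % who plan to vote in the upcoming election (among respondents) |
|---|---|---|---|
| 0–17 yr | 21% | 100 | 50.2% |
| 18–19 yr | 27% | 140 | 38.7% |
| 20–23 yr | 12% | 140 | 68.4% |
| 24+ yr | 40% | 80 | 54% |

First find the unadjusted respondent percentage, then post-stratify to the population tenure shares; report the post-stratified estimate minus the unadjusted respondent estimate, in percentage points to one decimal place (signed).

-2.1 percentage points

Without adjustment, the pooled respondent share is:
  (100/460)×50.2 + (140/460)×38.7 + (140/460)×68.4 + (80/460)×54 = 52.9%
Post-stratified estimate weights by population shares:
  0.21×50.2 + 0.27×38.7 + 0.12×68.4 + 0.4×54 = 50.799%
Difference = 50.799 − 52.9 = -2.101 pp.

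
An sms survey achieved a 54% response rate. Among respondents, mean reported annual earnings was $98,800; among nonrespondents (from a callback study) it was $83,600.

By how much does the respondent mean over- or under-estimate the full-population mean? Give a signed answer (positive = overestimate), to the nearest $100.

Nonresponse fraction = 1 − 0.54 = 0.46.
Bias = (nonresponse fraction) × (respondent mean − nonrespondent mean)
     = 0.46 × (98,800 − 83,600) = 0.46 × 15,200 = 6992.

+$7,000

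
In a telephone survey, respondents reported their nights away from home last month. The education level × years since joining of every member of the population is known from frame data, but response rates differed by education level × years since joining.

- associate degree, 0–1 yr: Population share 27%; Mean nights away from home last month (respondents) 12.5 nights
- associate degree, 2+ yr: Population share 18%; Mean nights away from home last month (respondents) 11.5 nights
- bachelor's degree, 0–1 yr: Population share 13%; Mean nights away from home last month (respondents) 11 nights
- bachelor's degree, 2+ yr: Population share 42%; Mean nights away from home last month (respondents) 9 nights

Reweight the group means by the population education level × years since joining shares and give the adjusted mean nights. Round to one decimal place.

10.7

Each cell contributes population-share × respondent value:
  associate degree, 0–1 yr: 0.27 × 12.5 = 3.375
  associate degree, 2+ yr: 0.18 × 11.5 = 2.07
  bachelor's degree, 0–1 yr: 0.13 × 11 = 1.43
  bachelor's degree, 2+ yr: 0.42 × 9 = 3.78
Post-stratified estimate = 10.655 → 10.7.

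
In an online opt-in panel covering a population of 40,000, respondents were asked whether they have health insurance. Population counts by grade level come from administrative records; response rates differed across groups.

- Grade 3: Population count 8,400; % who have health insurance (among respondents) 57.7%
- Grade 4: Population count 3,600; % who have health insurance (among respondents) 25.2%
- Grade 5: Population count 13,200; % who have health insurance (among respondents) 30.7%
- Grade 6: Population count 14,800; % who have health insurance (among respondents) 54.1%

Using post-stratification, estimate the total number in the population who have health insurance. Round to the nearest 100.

Each cell contributes its population count × the respondent rate:
  Grade 3: 8,400 × 57.7% = 4846.8
  Grade 4: 3,600 × 25.2% = 907.2
  Grade 5: 13,200 × 30.7% = 4052.4
  Grade 6: 14,800 × 54.1% = 8006.8
Estimated total = 17813.2 → 17,800.

17,800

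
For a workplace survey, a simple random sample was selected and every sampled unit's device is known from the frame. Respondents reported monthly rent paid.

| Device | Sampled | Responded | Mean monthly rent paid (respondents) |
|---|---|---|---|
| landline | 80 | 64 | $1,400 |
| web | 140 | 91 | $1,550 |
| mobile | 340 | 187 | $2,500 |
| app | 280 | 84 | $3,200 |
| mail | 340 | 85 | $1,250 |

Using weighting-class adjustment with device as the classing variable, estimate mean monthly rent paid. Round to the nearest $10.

$2,120

Class response rates: landline 64/80 = 80%, web 91/140 = 65%, mobile 187/340 = 55%, app 84/280 = 30%, mail 85/340 = 25%.
With weight = n_sampled/n_responded per class, the weighted class total is n_sampled:
  landline: 80 × 1400 = 112,000
  web: 140 × 1550 = 217,000
  mobile: 340 × 2500 = 850,000
  app: 280 × 3200 = 896,000
  mail: 340 × 1250 = 425,000
Adjusted estimate = 2,500,000 / 1,180 = 2118.64 → $2,120.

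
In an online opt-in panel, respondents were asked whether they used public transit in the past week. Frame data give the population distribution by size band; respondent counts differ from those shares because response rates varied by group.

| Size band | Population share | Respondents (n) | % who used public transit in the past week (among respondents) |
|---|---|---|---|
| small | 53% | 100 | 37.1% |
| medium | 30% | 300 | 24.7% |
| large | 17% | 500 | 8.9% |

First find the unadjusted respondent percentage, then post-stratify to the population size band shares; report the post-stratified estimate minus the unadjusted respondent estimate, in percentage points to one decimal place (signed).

+11.3 percentage points

Naive respondent-only estimate (weights = respondent counts):
  (100/900)×37.1 + (300/900)×24.7 + (500/900)×8.9 = 17.3%
Post-stratified estimate weights by population shares:
  0.53×37.1 + 0.3×24.7 + 0.17×8.9 = 28.586%
Difference = 28.586 − 17.3 = 11.286 pp.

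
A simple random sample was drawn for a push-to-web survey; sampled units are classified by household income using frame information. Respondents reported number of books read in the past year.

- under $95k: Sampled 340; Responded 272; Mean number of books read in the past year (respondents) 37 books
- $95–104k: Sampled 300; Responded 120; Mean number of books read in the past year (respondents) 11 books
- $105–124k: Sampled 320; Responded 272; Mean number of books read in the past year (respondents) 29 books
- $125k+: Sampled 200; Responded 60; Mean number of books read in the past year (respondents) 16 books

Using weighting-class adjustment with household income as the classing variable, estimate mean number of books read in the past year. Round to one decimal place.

24.4

Class response rates: under $95k 272/340 = 80%, $95–104k 120/300 = 40%, $105–124k 272/320 = 85%, $125k+ 60/200 = 30%.
Inverse-response-rate weighting restores each class to its sampled count, so class totals weight by n_sampled:
  under $95k: 340 × 37 = 12,580
  $95–104k: 300 × 11 = 3300
  $105–124k: 320 × 29 = 9280
  $125k+: 200 × 16 = 3200
Adjusted estimate = 28,360 / 1,160 = 24.4483 → 24.4.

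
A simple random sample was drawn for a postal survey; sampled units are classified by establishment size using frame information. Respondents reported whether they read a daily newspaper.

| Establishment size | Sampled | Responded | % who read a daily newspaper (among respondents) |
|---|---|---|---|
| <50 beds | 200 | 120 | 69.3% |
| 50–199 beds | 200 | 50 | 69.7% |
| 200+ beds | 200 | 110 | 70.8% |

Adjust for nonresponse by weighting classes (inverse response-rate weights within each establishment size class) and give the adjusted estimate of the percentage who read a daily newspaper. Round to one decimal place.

Response rates by class: <50 beds 120/200 = 60%, 50–199 beds 50/200 = 25%, 200+ beds 110/200 = 55%.
With weight = n_sampled/n_responded per class, the weighted class total is n_sampled:
  <50 beds: 200 × 69.3 = 13,860
  50–199 beds: 200 × 69.7 = 13,940
  200+ beds: 200 × 70.8 = 14,160
Adjusted estimate = 41,960 / 600 = 69.9333 → 69.9%.

69.9%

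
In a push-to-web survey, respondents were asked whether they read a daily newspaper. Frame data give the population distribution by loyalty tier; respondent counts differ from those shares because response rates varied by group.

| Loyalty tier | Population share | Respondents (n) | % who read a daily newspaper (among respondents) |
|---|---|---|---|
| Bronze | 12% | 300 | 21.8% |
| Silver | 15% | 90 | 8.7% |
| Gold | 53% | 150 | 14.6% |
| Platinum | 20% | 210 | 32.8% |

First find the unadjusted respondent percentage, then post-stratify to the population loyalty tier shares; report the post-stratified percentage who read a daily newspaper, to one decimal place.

Without adjustment, the pooled respondent share is:
  (300/750)×21.8 + (90/750)×8.7 + (150/750)×14.6 + (210/750)×32.8 = 21.868%
Post-stratified estimate weights by population shares:
  0.12×21.8 + 0.15×8.7 + 0.53×14.6 + 0.2×32.8 = 18.219%

18.2%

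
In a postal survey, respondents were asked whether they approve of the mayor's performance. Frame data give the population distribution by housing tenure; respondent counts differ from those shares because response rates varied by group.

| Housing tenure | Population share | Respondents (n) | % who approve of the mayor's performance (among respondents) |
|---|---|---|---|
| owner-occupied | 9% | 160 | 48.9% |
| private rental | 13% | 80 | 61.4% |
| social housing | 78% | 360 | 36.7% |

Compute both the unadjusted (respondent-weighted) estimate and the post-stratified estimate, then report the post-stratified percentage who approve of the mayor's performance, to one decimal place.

41.0%

Without adjustment, the pooled respondent share is:
  (160/600)×48.9 + (80/600)×61.4 + (360/600)×36.7 = 43.2467%
Post-stratifying to population shares instead:
  0.09×48.9 + 0.13×61.4 + 0.78×36.7 = 41.009%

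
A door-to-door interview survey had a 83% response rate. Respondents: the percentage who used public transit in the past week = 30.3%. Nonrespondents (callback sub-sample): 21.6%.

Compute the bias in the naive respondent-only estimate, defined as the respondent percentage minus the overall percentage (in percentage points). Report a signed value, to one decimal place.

+1.5 percentage points

Nonresponse fraction = 1 − 0.83 = 0.17.
Bias = (nonresponse fraction) × (respondent percentage − nonrespondent percentage)
     = 0.17 × (30.3 − 21.6) = 0.17 × 8.7 = 1.479.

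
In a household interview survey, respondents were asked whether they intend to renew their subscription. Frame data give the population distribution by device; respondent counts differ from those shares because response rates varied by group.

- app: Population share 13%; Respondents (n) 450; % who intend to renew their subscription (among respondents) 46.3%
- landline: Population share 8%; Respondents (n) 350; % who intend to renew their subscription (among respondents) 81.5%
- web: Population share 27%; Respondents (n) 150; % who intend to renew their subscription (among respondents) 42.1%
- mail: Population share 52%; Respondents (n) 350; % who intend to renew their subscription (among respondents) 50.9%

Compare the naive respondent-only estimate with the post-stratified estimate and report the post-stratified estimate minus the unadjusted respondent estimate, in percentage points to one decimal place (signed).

Naive respondent-only estimate (weights = respondent counts):
  (450/1300)×46.3 + (350/1300)×81.5 + (150/1300)×42.1 + (350/1300)×50.9 = 56.5308%
Post-stratified estimate weights by population shares:
  0.13×46.3 + 0.08×81.5 + 0.27×42.1 + 0.52×50.9 = 50.374%
Difference = 50.374 − 56.5308 = -6.1568 pp.

-6.2 percentage points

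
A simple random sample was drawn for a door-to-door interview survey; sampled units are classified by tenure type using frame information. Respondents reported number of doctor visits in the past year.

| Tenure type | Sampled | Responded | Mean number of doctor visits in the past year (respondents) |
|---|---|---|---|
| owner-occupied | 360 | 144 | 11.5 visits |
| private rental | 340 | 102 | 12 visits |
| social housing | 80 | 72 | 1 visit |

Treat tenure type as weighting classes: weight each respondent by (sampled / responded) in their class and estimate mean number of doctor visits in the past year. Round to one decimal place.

10.6

Class response rates: owner-occupied 144/360 = 40%, private rental 102/340 = 30%, social housing 72/80 = 90%.
Inverse-response-rate weighting restores each class to its sampled count, so class totals weight by n_sampled:
  owner-occupied: 360 × 11.5 = 4140
  private rental: 340 × 12 = 4080
  social housing: 80 × 1 = 80
Adjusted estimate = 8300 / 780 = 10.641 → 10.6.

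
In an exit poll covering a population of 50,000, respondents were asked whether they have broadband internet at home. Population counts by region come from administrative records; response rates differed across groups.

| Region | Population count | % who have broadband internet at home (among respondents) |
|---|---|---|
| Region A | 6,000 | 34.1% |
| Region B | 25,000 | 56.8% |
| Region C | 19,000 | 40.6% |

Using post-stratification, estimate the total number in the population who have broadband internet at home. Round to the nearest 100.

24,000

Apply each group's respondent rate to its population count:
  Region A: 6,000 × 34.1% = 2046
  Region B: 25,000 × 56.8% = 14,200
  Region C: 19,000 × 40.6% = 7714
Estimated total = 23,960 → 24,000.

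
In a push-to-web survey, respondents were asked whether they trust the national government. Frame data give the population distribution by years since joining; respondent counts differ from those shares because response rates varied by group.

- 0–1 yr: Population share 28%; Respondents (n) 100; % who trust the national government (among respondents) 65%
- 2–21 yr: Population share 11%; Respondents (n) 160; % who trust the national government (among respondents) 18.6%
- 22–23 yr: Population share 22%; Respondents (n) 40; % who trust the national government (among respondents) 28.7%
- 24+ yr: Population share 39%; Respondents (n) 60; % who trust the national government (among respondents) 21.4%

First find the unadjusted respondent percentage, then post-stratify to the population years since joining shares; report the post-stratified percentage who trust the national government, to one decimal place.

Unadjusted (pooled respondent) estimate weights by respondent counts:
  (100/360)×65 + (160/360)×18.6 + (40/360)×28.7 + (60/360)×21.4 = 33.0778%
Reweighting by population years since joining shares:
  0.28×65 + 0.11×18.6 + 0.22×28.7 + 0.39×21.4 = 34.906%

34.9%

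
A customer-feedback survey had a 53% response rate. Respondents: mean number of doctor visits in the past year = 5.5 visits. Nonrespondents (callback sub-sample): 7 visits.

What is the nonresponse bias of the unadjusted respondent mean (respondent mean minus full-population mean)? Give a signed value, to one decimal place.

Nonresponse fraction = 1 − 0.53 = 0.47.
Bias = (nonresponse fraction) × (respondent mean − nonrespondent mean)
     = 0.47 × (5.5 − 7) = 0.47 × -1.5 = -0.705.

-0.7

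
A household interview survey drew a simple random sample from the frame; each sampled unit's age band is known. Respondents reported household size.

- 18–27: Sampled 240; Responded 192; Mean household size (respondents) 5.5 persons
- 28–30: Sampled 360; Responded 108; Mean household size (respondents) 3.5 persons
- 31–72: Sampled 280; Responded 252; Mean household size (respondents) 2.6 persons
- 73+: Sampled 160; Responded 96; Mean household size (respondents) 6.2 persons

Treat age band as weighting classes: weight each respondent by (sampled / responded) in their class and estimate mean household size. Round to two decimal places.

4.13

Class response rates: 18–27 192/240 = 80%, 28–30 108/360 = 30%, 31–72 252/280 = 90%, 73+ 96/160 = 60%.
Inverse-response-rate weighting restores each class to its sampled count, so class totals weight by n_sampled:
  18–27: 240 × 5.5 = 1320
  28–30: 360 × 3.5 = 1260
  31–72: 280 × 2.6 = 728
  73+: 160 × 6.2 = 992
Adjusted estimate = 4300 / 1,040 = 4.13462 → 4.13.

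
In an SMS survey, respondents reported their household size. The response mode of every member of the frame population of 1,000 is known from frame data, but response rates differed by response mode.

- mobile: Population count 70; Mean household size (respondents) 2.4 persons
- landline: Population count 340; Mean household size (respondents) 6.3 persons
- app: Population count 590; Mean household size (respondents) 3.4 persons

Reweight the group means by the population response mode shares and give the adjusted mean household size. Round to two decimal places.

Weight each group's respondent value by its population share:
  mobile: (70/1,000) × 2.4 = 0.168
  landline: (340/1,000) × 6.3 = 2.142
  app: (590/1,000) × 3.4 = 2.006
Post-stratified estimate = 4.316 → 4.32.

4.32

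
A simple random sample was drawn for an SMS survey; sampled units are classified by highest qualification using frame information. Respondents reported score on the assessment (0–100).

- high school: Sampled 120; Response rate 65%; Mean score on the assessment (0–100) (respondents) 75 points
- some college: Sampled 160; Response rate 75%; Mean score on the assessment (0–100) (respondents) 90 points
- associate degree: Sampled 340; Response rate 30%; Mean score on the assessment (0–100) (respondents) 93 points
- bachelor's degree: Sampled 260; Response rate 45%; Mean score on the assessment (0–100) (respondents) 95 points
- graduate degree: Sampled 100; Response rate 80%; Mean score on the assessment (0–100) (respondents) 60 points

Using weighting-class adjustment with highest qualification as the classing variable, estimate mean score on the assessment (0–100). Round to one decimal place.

Inverse-response-rate weighting restores each class to its sampled count, so class totals weight by n_sampled:
  high school: 120 × 75 = 9000
  some college: 160 × 90 = 14,400
  associate degree: 340 × 93 = 31,620
  bachelor's degree: 260 × 95 = 24,700
  graduate degree: 100 × 60 = 6000
Adjusted estimate = 85,720 / 980 = 87.4694 → 87.5.

87.5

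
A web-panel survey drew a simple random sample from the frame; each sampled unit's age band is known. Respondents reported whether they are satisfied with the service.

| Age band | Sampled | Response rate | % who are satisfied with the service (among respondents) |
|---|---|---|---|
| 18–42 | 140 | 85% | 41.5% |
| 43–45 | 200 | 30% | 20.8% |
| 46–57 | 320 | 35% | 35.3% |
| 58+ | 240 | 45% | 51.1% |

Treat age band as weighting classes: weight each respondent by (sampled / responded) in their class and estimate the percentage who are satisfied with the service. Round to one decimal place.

Weighting each respondent by the inverse class response rate inflates each class back to its sampled size, so the class weight is n_sampled:
  18–42: 140 × 41.5 = 5810
  43–45: 200 × 20.8 = 4160
  46–57: 320 × 35.3 = 11,296
  58+: 240 × 51.1 = 12,264
Adjusted estimate = 33,530 / 900 = 37.2556 → 37.3%.

37.3%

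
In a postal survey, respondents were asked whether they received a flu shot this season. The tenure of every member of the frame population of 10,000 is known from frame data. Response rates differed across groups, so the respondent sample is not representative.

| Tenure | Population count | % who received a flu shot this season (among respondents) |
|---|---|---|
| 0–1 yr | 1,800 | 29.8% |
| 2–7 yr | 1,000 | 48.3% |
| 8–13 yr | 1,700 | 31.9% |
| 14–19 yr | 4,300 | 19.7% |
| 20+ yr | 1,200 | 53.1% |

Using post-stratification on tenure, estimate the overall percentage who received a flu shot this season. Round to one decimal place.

30.5%

Post-stratification weights by population share, not respondent share:
  0–1 yr: (1,800/10,000) × 29.8 = 5.364
  2–7 yr: (1,000/10,000) × 48.3 = 4.83
  8–13 yr: (1,700/10,000) × 31.9 = 5.423
  14–19 yr: (4,300/10,000) × 19.7 = 8.471
  20+ yr: (1,200/10,000) × 53.1 = 6.372
Post-stratified estimate = 30.46 → 30.5%.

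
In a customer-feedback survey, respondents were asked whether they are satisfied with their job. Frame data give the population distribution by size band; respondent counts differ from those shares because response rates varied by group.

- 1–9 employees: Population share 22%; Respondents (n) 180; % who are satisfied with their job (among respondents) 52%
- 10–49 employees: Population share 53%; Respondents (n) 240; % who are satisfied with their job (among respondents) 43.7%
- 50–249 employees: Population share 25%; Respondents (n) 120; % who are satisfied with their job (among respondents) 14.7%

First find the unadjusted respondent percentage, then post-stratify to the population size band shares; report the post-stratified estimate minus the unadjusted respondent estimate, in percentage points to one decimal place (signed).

-1.7 percentage points

Naive respondent-only estimate (weights = respondent counts):
  (180/540)×52 + (240/540)×43.7 + (120/540)×14.7 = 40.0222%
Reweighting by population size band shares:
  0.22×52 + 0.53×43.7 + 0.25×14.7 = 38.276%
Difference = 38.276 − 40.0222 = -1.7462 pp.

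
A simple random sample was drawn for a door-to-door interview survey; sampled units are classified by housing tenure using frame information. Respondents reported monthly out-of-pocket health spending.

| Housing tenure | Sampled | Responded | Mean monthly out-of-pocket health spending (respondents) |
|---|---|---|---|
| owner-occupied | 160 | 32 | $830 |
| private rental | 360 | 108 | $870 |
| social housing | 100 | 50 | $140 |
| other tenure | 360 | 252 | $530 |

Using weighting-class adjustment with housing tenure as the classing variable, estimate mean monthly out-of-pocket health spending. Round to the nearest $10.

$660

Class response rates: owner-occupied 32/160 = 20%, private rental 108/360 = 30%, social housing 50/100 = 50%, other tenure 252/360 = 70%.
With weight = n_sampled/n_responded per class, the weighted class total is n_sampled:
  owner-occupied: 160 × 830 = 132,800
  private rental: 360 × 870 = 313,200
  social housing: 100 × 140 = 14,000
  other tenure: 360 × 530 = 190,800
Adjusted estimate = 650,800 / 980 = 664.082 → $660.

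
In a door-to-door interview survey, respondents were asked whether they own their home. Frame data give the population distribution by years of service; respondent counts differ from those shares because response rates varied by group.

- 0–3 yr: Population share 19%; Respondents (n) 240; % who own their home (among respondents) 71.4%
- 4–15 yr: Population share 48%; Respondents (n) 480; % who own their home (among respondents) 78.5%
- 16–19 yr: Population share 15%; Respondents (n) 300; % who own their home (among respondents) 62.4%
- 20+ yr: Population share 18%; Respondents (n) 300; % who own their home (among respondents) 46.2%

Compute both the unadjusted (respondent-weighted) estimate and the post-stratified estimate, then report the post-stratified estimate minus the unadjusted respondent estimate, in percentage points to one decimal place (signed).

+2.7 percentage points

Naive respondent-only estimate (weights = respondent counts):
  (240/1320)×71.4 + (480/1320)×78.5 + (300/1320)×62.4 + (300/1320)×46.2 = 66.2091%
Post-stratified estimate weights by population shares:
  0.19×71.4 + 0.48×78.5 + 0.15×62.4 + 0.18×46.2 = 68.922%
Difference = 68.922 − 66.2091 = 2.7129 pp.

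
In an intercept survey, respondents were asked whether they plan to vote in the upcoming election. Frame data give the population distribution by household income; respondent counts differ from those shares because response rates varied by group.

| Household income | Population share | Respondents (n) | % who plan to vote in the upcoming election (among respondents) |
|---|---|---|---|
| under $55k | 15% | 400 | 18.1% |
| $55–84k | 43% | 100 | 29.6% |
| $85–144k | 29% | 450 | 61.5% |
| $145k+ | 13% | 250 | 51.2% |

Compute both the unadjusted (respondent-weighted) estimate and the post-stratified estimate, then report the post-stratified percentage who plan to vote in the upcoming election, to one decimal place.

Without adjustment, the pooled respondent share is:
  (400/1200)×18.1 + (100/1200)×29.6 + (450/1200)×61.5 + (250/1200)×51.2 = 42.2292%
Post-stratifying to population shares instead:
  0.15×18.1 + 0.43×29.6 + 0.29×61.5 + 0.13×51.2 = 39.934%

39.9%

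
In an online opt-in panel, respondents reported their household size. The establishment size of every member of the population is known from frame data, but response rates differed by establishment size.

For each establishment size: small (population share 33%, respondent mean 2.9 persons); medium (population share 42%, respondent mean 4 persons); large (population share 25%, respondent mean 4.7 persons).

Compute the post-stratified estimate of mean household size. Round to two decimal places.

3.81

Each cell contributes population-share × respondent value:
  small: 0.33 × 2.9 = 0.957
  medium: 0.42 × 4 = 1.68
  large: 0.25 × 4.7 = 1.175
Post-stratified estimate = 3.812 → 3.81.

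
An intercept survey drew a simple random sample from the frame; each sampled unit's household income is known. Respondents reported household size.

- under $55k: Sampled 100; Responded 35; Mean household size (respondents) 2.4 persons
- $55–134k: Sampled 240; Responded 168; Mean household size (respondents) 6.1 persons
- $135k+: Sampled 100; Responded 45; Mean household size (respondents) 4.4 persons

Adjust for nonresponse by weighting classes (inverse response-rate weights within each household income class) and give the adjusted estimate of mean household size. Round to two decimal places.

4.87

Class response rates: under $55k 35/100 = 35%, $55–134k 168/240 = 70%, $135k+ 45/100 = 45%.
With weight = n_sampled/n_responded per class, the weighted class total is n_sampled:
  under $55k: 100 × 2.4 = 240
  $55–134k: 240 × 6.1 = 1464
  $135k+: 100 × 4.4 = 440
Adjusted estimate = 2144 / 440 = 4.87273 → 4.87.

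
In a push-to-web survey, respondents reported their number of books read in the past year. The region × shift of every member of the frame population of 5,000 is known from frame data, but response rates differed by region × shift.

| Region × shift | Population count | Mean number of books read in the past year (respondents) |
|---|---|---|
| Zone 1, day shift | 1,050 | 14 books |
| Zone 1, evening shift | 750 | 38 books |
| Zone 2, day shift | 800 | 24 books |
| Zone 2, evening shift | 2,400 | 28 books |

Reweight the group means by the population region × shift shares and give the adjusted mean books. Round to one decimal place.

25.9

Reweight to the known region × shift distribution:
  Zone 1, day shift: (1,050/5,000) × 14 = 2.94
  Zone 1, evening shift: (750/5,000) × 38 = 5.7
  Zone 2, day shift: (800/5,000) × 24 = 3.84
  Zone 2, evening shift: (2,400/5,000) × 28 = 13.44
Post-stratified estimate = 25.92 → 25.9.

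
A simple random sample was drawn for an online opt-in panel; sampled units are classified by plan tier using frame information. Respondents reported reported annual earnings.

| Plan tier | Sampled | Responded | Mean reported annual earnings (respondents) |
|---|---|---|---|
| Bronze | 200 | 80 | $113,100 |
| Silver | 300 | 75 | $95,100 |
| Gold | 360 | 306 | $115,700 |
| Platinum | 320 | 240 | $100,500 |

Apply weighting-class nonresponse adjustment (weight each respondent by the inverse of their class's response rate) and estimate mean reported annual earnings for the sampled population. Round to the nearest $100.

Class response rates: Bronze 80/200 = 40%, Silver 75/300 = 25%, Gold 306/360 = 85%, Platinum 240/320 = 75%.
Weighting each respondent by the inverse class response rate inflates each class back to its sampled size, so the class weight is n_sampled:
  Bronze: 200 × 113,100 = 22,620,000
  Silver: 300 × 95,100 = 28,530,000
  Gold: 360 × 115,700 = 41,652,000
  Platinum: 320 × 100,500 = 32,160,000
Adjusted estimate = 124,962,000 / 1,180 = 105,900 → $105,900.

$105,900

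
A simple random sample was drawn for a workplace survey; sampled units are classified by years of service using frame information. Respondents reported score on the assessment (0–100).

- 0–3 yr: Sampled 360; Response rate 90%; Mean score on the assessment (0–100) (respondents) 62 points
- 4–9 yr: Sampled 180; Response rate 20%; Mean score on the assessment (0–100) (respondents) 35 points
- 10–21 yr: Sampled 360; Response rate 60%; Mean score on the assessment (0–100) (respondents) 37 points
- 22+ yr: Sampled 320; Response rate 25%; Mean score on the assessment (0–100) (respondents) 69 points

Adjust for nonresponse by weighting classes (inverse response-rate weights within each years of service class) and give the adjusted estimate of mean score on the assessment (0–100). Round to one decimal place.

52.5

Weighting each respondent by the inverse class response rate inflates each class back to its sampled size, so the class weight is n_sampled:
  0–3 yr: 360 × 62 = 22,320
  4–9 yr: 180 × 35 = 6300
  10–21 yr: 360 × 37 = 13,320
  22+ yr: 320 × 69 = 22,080
Adjusted estimate = 64,020 / 1,220 = 52.4754 → 52.5.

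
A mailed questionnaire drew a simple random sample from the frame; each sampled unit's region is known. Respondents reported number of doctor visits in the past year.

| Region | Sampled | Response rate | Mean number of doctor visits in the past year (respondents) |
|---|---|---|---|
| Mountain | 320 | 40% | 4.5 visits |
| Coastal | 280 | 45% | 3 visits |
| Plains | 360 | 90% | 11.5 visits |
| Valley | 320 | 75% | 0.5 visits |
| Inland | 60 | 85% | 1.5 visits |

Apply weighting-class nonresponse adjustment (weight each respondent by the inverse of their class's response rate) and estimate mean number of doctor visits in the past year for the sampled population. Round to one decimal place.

5.0

With weight = n_sampled/n_responded per class, the weighted class total is n_sampled:
  Mountain: 320 × 4.5 = 1440
  Coastal: 280 × 3 = 840
  Plains: 360 × 11.5 = 4140
  Valley: 320 × 0.5 = 160
  Inland: 60 × 1.5 = 90
Adjusted estimate = 6670 / 1,340 = 4.97761 → 5.0.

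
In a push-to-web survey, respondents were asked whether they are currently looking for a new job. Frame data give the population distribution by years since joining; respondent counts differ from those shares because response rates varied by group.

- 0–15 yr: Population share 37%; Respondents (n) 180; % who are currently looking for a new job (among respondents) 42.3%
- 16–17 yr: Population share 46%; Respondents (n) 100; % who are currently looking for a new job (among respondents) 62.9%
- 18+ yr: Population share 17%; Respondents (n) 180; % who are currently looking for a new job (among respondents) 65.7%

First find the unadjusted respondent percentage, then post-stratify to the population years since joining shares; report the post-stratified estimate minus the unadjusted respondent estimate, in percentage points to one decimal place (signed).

Naive respondent-only estimate (weights = respondent counts):
  (180/460)×42.3 + (100/460)×62.9 + (180/460)×65.7 = 55.9348%
Post-stratifying to population shares instead:
  0.37×42.3 + 0.46×62.9 + 0.17×65.7 = 55.754%
Difference = 55.754 − 55.9348 = -0.1808 pp.

-0.2 percentage points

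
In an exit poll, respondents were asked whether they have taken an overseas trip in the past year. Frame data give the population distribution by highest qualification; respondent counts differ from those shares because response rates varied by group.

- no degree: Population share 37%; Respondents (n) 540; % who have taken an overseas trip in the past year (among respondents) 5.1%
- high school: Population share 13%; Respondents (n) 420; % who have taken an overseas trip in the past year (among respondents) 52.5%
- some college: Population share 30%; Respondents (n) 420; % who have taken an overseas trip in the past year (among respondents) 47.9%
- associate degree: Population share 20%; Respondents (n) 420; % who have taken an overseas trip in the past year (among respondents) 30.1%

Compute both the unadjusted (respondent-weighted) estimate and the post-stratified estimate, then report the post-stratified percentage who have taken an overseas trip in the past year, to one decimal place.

Naive respondent-only estimate (weights = respondent counts):
  (540/1800)×5.1 + (420/1800)×52.5 + (420/1800)×47.9 + (420/1800)×30.1 = 31.98%
Post-stratifying to population shares instead:
  0.37×5.1 + 0.13×52.5 + 0.3×47.9 + 0.2×30.1 = 29.102%

29.1%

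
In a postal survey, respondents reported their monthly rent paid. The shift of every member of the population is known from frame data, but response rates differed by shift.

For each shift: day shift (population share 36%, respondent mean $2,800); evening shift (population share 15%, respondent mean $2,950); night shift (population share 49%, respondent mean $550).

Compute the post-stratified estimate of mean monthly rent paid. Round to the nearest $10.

$1,720

Reweight to the known shift distribution:
  day shift: 0.36 × 2800 = 1008
  evening shift: 0.15 × 2950 = 442.5
  night shift: 0.49 × 550 = 269.5
Post-stratified estimate = 1720 → $1,720.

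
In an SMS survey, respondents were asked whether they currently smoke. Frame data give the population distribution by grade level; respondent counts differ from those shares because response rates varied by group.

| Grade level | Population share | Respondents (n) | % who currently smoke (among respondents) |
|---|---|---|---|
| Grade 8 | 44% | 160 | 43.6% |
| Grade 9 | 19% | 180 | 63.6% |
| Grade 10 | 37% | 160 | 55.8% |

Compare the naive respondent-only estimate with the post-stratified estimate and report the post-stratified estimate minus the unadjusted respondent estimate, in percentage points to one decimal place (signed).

Naive respondent-only estimate (weights = respondent counts):
  (160/500)×43.6 + (180/500)×63.6 + (160/500)×55.8 = 54.704%
Reweighting by population grade level shares:
  0.44×43.6 + 0.19×63.6 + 0.37×55.8 = 51.914%
Difference = 51.914 − 54.704 = -2.79 pp.

-2.8 percentage points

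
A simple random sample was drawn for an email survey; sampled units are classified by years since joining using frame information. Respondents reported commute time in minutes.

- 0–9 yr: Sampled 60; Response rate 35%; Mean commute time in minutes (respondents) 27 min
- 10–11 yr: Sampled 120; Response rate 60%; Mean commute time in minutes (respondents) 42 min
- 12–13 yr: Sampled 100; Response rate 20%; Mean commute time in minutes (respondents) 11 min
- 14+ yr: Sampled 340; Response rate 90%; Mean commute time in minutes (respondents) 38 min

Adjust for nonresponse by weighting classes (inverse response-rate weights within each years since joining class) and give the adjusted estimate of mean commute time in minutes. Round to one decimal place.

33.4

Weighting each respondent by the inverse class response rate inflates each class back to its sampled size, so the class weight is n_sampled:
  0–9 yr: 60 × 27 = 1620
  10–11 yr: 120 × 42 = 5040
  12–13 yr: 100 × 11 = 1100
  14+ yr: 340 × 38 = 12,920
Adjusted estimate = 20,680 / 620 = 33.3548 → 33.4.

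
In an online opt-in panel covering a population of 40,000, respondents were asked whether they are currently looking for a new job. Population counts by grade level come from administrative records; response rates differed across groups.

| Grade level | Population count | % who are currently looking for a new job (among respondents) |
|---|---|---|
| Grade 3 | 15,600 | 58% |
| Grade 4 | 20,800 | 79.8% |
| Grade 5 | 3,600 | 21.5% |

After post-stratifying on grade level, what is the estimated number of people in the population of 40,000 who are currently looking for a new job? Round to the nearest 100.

26,400

Estimated count per cell = population count × respondent percentage:
  Grade 3: 15,600 × 58% = 9048
  Grade 4: 20,800 × 79.8% = 16598.4
  Grade 5: 3,600 × 21.5% = 774
Estimated total = 26420.4 → 26,400.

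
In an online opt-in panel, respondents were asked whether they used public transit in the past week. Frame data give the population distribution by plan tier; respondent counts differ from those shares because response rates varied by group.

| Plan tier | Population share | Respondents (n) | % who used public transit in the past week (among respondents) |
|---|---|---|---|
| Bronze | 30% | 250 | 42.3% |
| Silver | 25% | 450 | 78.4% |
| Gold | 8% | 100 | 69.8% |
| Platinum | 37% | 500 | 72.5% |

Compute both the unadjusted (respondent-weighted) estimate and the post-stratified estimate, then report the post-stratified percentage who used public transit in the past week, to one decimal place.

64.7%

Naive respondent-only estimate (weights = respondent counts):
  (250/1300)×42.3 + (450/1300)×78.4 + (100/1300)×69.8 + (500/1300)×72.5 = 68.5269%
Post-stratifying to population shares instead:
  0.3×42.3 + 0.25×78.4 + 0.08×69.8 + 0.37×72.5 = 64.699%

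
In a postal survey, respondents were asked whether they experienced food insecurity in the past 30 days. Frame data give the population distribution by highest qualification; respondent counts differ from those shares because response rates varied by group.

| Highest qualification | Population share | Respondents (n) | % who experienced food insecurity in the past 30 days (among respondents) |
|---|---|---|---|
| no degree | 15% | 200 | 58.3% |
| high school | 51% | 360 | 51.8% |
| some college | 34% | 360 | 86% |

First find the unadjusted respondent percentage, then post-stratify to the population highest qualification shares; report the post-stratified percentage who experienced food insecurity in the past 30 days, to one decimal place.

64.4%

Without adjustment, the pooled respondent share is:
  (200/920)×58.3 + (360/920)×51.8 + (360/920)×86 = 66.5957%
Reweighting by population highest qualification shares:
  0.15×58.3 + 0.51×51.8 + 0.34×86 = 64.403%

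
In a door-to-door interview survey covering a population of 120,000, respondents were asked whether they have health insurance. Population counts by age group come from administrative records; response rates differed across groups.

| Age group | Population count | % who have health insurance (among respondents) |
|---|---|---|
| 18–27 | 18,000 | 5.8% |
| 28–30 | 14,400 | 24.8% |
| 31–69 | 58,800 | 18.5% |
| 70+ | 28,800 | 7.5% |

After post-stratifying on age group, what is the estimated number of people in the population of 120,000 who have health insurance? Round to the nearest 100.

Estimated count per cell = population count × respondent percentage:
  18–27: 18,000 × 5.8% = 1044
  28–30: 14,400 × 24.8% = 3571.2
  31–69: 58,800 × 18.5% = 10,878
  70+: 28,800 × 7.5% = 2160
Estimated total = 17653.2 → 17,700.

17,700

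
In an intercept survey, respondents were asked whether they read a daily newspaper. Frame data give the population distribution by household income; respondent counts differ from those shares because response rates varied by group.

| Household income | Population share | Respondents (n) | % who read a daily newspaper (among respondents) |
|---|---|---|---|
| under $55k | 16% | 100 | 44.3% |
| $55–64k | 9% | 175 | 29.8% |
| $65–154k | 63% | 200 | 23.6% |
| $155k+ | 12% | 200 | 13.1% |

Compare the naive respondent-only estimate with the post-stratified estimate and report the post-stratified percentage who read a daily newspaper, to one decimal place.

Without adjustment, the pooled respondent share is:
  (100/675)×44.3 + (175/675)×29.8 + (200/675)×23.6 + (200/675)×13.1 = 25.163%
Post-stratified estimate weights by population shares:
  0.16×44.3 + 0.09×29.8 + 0.63×23.6 + 0.12×13.1 = 26.21%

26.2%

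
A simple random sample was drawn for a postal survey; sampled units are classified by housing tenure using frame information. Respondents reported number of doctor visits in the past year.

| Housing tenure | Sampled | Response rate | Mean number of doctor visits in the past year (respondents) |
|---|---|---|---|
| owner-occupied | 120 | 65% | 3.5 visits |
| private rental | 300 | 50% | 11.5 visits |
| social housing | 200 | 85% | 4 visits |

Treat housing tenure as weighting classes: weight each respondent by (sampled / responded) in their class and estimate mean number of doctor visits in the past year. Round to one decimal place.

7.5

With weight = n_sampled/n_responded per class, the weighted class total is n_sampled:
  owner-occupied: 120 × 3.5 = 420
  private rental: 300 × 11.5 = 3450
  social housing: 200 × 4 = 800
Adjusted estimate = 4670 / 620 = 7.53226 → 7.5.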